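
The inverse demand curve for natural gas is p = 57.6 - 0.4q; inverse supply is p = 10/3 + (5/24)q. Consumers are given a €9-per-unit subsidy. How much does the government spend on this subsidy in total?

Government cost = €936

Pre-subsidy: 57.6 - 0.4q = 10/3 + (5/24)q gives q* = 6512/73 and p* = 1600/73.
With the rebate, buyers effectively pay pb = ps − 9, where ps is the price sellers receive.
On the curves, pb = 57.6 - 0.4q and ps = 10/3 + (5/24)q; the wedge ps − pb = 9 gives 10/3 + (5/24)q − (57.6 - 0.4q) = 9, so q' = 104.
Then pb = 57.6 − 0.4·104 = 16 and ps = 10/3 + (5/24)·104 = 25.
Government outlay = subsidy × quantity = 9 × 104 = 936.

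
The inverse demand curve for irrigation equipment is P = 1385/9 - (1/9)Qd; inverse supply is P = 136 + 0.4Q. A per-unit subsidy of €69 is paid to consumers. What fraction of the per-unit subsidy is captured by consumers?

Pre-subsidy: 1385/9 - (1/9)Q = 136 + 0.4Q gives Q* = 35 and P* = 150.
With the rebate, buyers effectively pay Pb = Ps − 69, where Ps is the price sellers receive.
On the curves, Pb = 1385/9 - (1/9)Q and Ps = 136 + 0.4Q; the wedge Ps − Pb = 69 gives 136 + 0.4Q − (1385/9 - (1/9)Q) = 69, so Q' = 170.
Then Pb = 1385/9 − (1/9)·170 = 135 and Ps = 136 + 0.4·170 = 204.
Buyers' price falls by P* − Pb = 150 − 135 = 15; sellers' price rises by Ps − P* = 204 − 150 = 54.
So consumers capture 15/69 = 5/23 of each unit of subsidy.

Consumer share = 5/23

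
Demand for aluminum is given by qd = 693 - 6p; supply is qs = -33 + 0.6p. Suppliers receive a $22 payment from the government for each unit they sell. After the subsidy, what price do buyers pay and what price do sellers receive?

Buyers pay $108; sellers receive $130

Pre-subsidy: 693 - 6p = -33 + 0.6p gives p* = 110, q* = 33.
With the subsidy, sellers receive ps = pb + 22 for each unit, where pb is the price buyers pay.
Supply in terms of pb becomes qs = -33 + 0.6(pb + 22) = -19.8 + 0.6pb. Setting this equal to demand: 693 - 6pb = -19.8 + 0.6pb, so pb = 108.
Sellers receive ps = 108 + 22 = 130; q' = 693 − 6·108 = 45.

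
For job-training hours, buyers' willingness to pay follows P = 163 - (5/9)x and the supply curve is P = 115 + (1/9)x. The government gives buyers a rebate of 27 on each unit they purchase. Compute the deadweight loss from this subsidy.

Deadweight loss = 546.75

Pre-subsidy: 163 - (5/9)x = 115 + (1/9)x gives x* = 72 and P* = 123.
With the rebate, buyers effectively pay Pb = Ps − 27, where Ps is the price sellers receive.
On the curves, Pb = 163 - (5/9)x and Ps = 115 + (1/9)x; the wedge Ps − Pb = 27 gives 115 + (1/9)x − (163 - (5/9)x) = 27, so x' = 112.5.
Then Pb = 163 − (5/9)·112.5 = 100.5 and Ps = 115 + (1/9)·112.5 = 127.5.
The subsidy expands output by 112.5 − 72 = 40.5 past the efficient level; on those units the gap between marginal cost and willingness to pay runs from 0 up to 27.
DWL = ½ × 27 × 40.5 = 546.75.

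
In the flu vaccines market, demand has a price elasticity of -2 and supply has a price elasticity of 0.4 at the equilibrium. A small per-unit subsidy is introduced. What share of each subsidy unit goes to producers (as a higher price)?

Producer share = 5/6

For a small subsidy around the equilibrium, the benefit split depends on the relative slopes, which at a point are proportional to the elasticities.
Buyer share = εs/(εs + |εd|) = 0.4/(0.4 + 2) = 1/6; seller share = |εd|/(εs + |εd|) = 5/6.
So producers capture 5/6 of the subsidy.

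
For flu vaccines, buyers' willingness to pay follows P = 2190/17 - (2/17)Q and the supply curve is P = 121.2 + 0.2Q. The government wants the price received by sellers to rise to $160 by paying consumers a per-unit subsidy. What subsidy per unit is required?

At a seller price of 160, quantity supplied is -606 + 5·160 = 194.
Buyers absorb 194 only when they pay Pb = 2190/17 − (2/17)·194 = 106.
s = Ps − Pb = 160 − 106 = 54.

Required subsidy s = $54 per unit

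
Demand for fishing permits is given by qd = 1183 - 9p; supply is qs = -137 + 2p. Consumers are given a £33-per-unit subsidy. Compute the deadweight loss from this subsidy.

Deadweight loss = £891

Pre-subsidy: 1183 - 9p = -137 + 2p gives p* = 120, q* = 103.
With the rebate, buyers effectively pay pb = ps − 33, where ps is the price sellers receive.
Demand in terms of ps becomes qd = 1183 − 9(ps − 33) = 1480 - 9ps. Setting this equal to supply: 1480 - 9ps = -137 + 2ps, so ps = 147.
Buyers pay pb = 147 − 33 = 114; q' = -137 + 2·147 = 157.
The subsidy expands output by 157 − 103 = 54 past the efficient level; on those units the gap between marginal cost and willingness to pay runs from 0 up to 33.
DWL = ½ × 33 × 54 = 891.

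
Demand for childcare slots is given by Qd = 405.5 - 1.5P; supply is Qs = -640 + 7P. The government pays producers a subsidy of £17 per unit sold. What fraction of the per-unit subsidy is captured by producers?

Producer share = 3/17

Pre-subsidy: 405.5 - 1.5P = -640 + 7P gives P* = 123, Q* = 221.
With the subsidy, sellers receive Ps = Pb + 17 for each unit, where Pb is the price buyers pay.
Supply in terms of Pb becomes Qs = -640 + 7(Pb + 17) = -521 + 7Pb. Setting this equal to demand: 405.5 - 1.5Pb = -521 + 7Pb, so Pb = 109.
Sellers receive Ps = 109 + 17 = 126; Q' = 405.5 − 1.5·109 = 242.
Buyers' price falls by P* − Pb = 123 − 109 = 14; sellers' price rises by Ps − P* = 126 − 123 = 3.
So producers capture 3/17 = 3/17 of each unit of subsidy.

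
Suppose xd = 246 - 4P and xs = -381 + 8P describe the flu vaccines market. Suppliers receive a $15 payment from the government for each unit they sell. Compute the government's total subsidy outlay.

Pre-subsidy: 246 - 4P = -381 + 8P gives P* = 52.25, x* = 37.
With the subsidy, sellers receive Ps = Pb + 15 for each unit, where Pb is the price buyers pay.
Supply in terms of Pb becomes xs = -381 + 8(Pb + 15) = -261 + 8Pb. Setting this equal to demand: 246 - 4Pb = -261 + 8Pb, so Pb = 42.25.
Sellers receive Ps = 42.25 + 15 = 57.25; x' = 246 − 4·42.25 = 77.
Government outlay = subsidy × quantity = 15 × 77 = 1155.

Government cost = $1155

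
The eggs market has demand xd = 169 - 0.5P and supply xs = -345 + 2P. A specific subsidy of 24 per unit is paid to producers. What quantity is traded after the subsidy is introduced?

x' = 75.8

Pre-subsidy: 169 - 0.5P = -345 + 2P gives P* = 205.6, x* = 66.2.
With the subsidy, sellers receive Ps = Pb + 24 for each unit, where Pb is the price buyers pay.
Supply in terms of Pb becomes xs = -345 + 2(Pb + 24) = -297 + 2Pb. Setting this equal to demand: 169 - 0.5Pb = -297 + 2Pb, so Pb = 186.4.
Sellers receive Ps = 186.4 + 24 = 210.4; x' = 169 − 0.5·186.4 = 75.8.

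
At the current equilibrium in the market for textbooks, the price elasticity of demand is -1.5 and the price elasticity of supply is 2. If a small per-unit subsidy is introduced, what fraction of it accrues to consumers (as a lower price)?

Consumer share = 4/7

For a small subsidy around the equilibrium, the benefit split depends on the relative slopes, which at a point are proportional to the elasticities.
Buyer share = εs/(εs + |εd|) = 2/(2 + 1.5) = 4/7; seller share = |εd|/(εs + |εd|) = 3/7.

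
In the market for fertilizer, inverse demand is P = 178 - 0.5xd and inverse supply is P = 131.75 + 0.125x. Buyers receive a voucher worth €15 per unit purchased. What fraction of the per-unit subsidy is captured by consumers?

Consumer share = 0.8

Pre-subsidy: 178 - 0.5x = 131.75 + 0.125x gives x* = 74 and P* = 141.
With the rebate, buyers effectively pay Pb = Ps − 15, where Ps is the price sellers receive.
On the curves, Pb = 178 - 0.5x and Ps = 131.75 + 0.125x; the wedge Ps − Pb = 15 gives 131.75 + 0.125x − (178 - 0.5x) = 15, so x' = 98.
Then Pb = 178 − 0.5·98 = 129 and Ps = 131.75 + 0.125·98 = 144.
Buyers' price falls by P* − Pb = 141 − 129 = 12; sellers' price rises by Ps − P* = 144 − 141 = 3.
So consumers capture 12/15 = 0.8 of each unit of subsidy.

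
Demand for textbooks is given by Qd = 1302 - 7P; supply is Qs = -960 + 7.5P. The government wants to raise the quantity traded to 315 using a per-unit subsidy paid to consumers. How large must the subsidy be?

Required subsidy s = 29 per unit

At Q = 315, invert demand for the buyer price: Pb = (1302 − 315)/7 = 141; invert supply for the seller price: Ps = (315 − (-960))/7.5 = 170.
The subsidy must fill the gap: s = Ps − Pb = 170 − 141 = 29.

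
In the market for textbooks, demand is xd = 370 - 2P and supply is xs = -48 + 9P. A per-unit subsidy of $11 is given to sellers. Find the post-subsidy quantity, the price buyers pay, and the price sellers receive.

Pre-subsidy: 370 - 2P = -48 + 9P gives P* = 38, x* = 294.
With the subsidy, sellers receive Ps = Pb + 11 for each unit, where Pb is the price buyers pay.
Supply in terms of Pb becomes xs = -48 + 9(Pb + 11) = 51 + 9Pb. Setting this equal to demand: 370 - 2Pb = 51 + 9Pb, so Pb = 29.
Sellers receive Ps = 29 + 11 = 40; x' = 370 − 2·29 = 312.

x' = 312; buyers pay $29; sellers receive $40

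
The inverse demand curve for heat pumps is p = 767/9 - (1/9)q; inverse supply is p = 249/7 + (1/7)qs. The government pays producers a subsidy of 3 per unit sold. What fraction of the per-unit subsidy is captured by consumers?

Pre-subsidy: 767/9 - (1/9)q = 249/7 + (1/7)q gives q* = 195.5 and p* = 63.5.
With the subsidy, sellers receive ps = pb + 3 for each unit, where pb is the price buyers pay.
On the curves, pb = 767/9 - (1/9)q and ps = 249/7 + (1/7)q; the wedge ps − pb = 3 gives 249/7 + (1/7)q − (767/9 - (1/9)q) = 3, so q' = 207.3125.
Then pb = 767/9 − (1/9)·207.3125 = 62.1875 and ps = 249/7 + (1/7)·207.3125 = 65.1875.
Buyers' price falls by p* − pb = 63.5 − 62.1875 = 1.3125; sellers' price rises by ps − p* = 65.1875 − 63.5 = 1.6875.
So consumers capture 1.3125/3 = 0.4375 of each unit of subsidy.

Consumer share = 0.4375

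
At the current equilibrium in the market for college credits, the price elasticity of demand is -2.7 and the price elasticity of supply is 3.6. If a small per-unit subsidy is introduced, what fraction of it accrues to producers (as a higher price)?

Producer share = 3/7

For a small subsidy around the equilibrium, the benefit split depends on the relative slopes, which at a point are proportional to the elasticities.
Buyer share = εs/(εs + |εd|) = 3.6/(3.6 + 2.7) = 4/7; seller share = |εd|/(εs + |εd|) = 3/7.
So producers capture 3/7 of the subsidy.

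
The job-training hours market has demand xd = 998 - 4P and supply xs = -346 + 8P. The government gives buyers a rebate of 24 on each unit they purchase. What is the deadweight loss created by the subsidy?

Deadweight loss = 768

Pre-subsidy: 998 - 4P = -346 + 8P gives P* = 112, x* = 550.
With the rebate, buyers effectively pay Pb = Ps − 24, where Ps is the price sellers receive.
Demand in terms of Ps becomes xd = 998 − 4(Ps − 24) = 1094 - 4Ps. Setting this equal to supply: 1094 - 4Ps = -346 + 8Ps, so Ps = 120.
Buyers pay Pb = 120 − 24 = 96; x' = -346 + 8·120 = 614.
The subsidy expands output by 614 − 550 = 64 past the efficient level; on those units the gap between marginal cost and willingness to pay runs from 0 up to 24.
DWL = ½ × 24 × 64 = 768.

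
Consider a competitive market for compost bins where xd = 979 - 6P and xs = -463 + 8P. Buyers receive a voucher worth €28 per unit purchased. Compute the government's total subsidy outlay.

Government cost = €12796

Pre-subsidy: 979 - 6P = -463 + 8P gives P* = 103, x* = 361.
With the rebate, buyers effectively pay Pb = Ps − 28, where Ps is the price sellers receive.
Demand in terms of Ps becomes xd = 979 − 6(Ps − 28) = 1147 - 6Ps. Setting this equal to supply: 1147 - 6Ps = -463 + 8Ps, so Ps = 115.
Buyers pay Pb = 115 − 28 = 87; x' = -463 + 8·115 = 457.
Government outlay = subsidy × quantity = 28 × 457 = 12796.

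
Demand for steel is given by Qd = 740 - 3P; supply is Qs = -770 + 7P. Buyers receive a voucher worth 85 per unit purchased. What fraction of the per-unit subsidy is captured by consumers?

Consumer share = 0.7

Pre-subsidy: 740 - 3P = -770 + 7P gives P* = 151, Q* = 287.
With the rebate, buyers effectively pay Pb = Ps − 85, where Ps is the price sellers receive.
Demand in terms of Ps becomes Qd = 740 − 3(Ps − 85) = 995 - 3Ps. Setting this equal to supply: 995 - 3Ps = -770 + 7Ps, so Ps = 176.5.
Buyers pay Pb = 176.5 − 85 = 91.5; Q' = -770 + 7·176.5 = 465.5.
Buyers' price falls by P* − Pb = 151 − 91.5 = 59.5; sellers' price rises by Ps − P* = 176.5 − 151 = 25.5.
So consumers capture 59.5/85 = 0.7 of each unit of subsidy.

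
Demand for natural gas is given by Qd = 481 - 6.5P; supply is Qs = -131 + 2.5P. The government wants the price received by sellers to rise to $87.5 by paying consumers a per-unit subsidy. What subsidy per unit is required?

Required subsidy s = $27 per unit

At a seller price of 87.5, quantity supplied is -131 + 2.5·87.5 = 87.75.
Buyers absorb 87.75 only when they pay Pb with 481 − 6.5·Pb = 87.75, i.e. Pb = 60.5.
s = Ps − Pb = 87.5 − 60.5 = 27.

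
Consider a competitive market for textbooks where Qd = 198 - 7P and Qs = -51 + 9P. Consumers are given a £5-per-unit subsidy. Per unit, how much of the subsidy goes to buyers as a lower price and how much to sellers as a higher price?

Pre-subsidy: 198 - 7P = -51 + 9P gives P* = 15.5625, Q* = 89.0625.
With the rebate, buyers effectively pay Pb = Ps − 5, where Ps is the price sellers receive.
Demand in terms of Ps becomes Qd = 198 − 7(Ps − 5) = 233 - 7Ps. Setting this equal to supply: 233 - 7Ps = -51 + 9Ps, so Ps = 17.75.
Buyers pay Pb = 17.75 − 5 = 12.75; Q' = -51 + 9·17.75 = 108.75.
Buyers' price falls by P* − Pb = 15.5625 − 12.75 = 2.8125; sellers' price rises by Ps − P* = 17.75 − 15.5625 = 2.1875.

Buyers gain £2.8125 per unit; sellers gain £2.1875 per unit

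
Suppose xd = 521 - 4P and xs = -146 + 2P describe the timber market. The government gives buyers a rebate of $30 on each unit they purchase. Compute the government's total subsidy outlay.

Government cost = $3490

Pre-subsidy: 521 - 4P = -146 + 2P gives P* = 667/6, x* = 229/3.
With the rebate, buyers effectively pay Pb = Ps − 30, where Ps is the price sellers receive.
Demand in terms of Ps becomes xd = 521 − 4(Ps − 30) = 641 - 4Ps. Setting this equal to supply: 641 - 4Ps = -146 + 2Ps, so Ps = 787/6.
Buyers pay Pb = 787/6 − 30 = 607/6; x' = -146 + 2·(787/6) = 349/3.
Government outlay = subsidy × quantity = 30 × 349/3 = 3490.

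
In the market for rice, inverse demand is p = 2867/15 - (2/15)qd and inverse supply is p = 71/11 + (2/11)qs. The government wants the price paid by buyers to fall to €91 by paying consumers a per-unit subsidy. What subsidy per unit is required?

Required subsidy s = €52 per unit

At a buyer price of 91, quantity demanded is 1433.5 − 7.5·91 = 751.
Sellers supply 751 only when they receive ps = 71/11 + (2/11)·751 = 143.
s = ps − pb = 143 − 91 = 52.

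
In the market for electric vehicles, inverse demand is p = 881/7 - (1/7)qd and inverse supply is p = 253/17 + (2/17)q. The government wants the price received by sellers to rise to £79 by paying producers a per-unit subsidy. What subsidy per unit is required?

At a seller price of 79, quantity supplied is -126.5 + 8.5·79 = 545.
Buyers absorb 545 only when they pay pb = 881/7 − (1/7)·545 = 48.
s = ps − pb = 79 − 48 = 31.

Required subsidy s = £31 per unit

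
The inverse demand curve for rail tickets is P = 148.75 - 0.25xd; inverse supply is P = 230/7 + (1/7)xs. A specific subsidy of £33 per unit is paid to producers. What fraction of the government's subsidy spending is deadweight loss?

Pre-subsidy: 148.75 - 0.25x = 230/7 + (1/7)x gives x* = 295 and P* = 75.
With the subsidy, sellers receive Ps = Pb + 33 for each unit, where Pb is the price buyers pay.
On the curves, Pb = 148.75 - 0.25x and Ps = 230/7 + (1/7)x; the wedge Ps − Pb = 33 gives 230/7 + (1/7)x − (148.75 - 0.25x) = 33, so x' = 379.
Then Pb = 148.75 − 0.25·379 = 54 and Ps = 230/7 + (1/7)·379 = 87.
ΔCS = ½(295 + 379)(75 − 54) = 7077; ΔPS = ½(295 + 379)(87 − 75) = 4044.
Government spending = 33 × 379 = 12507.
DWL = ½ × 33 × (379 − 295) = 1386; fraction = 1386 / 12507 = 42/379.

DWL / government spending = 42/379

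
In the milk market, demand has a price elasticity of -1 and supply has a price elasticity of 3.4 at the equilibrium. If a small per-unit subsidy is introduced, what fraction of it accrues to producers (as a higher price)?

Producer share = 5/22

For a small subsidy around the equilibrium, the benefit split depends on the relative slopes, which at a point are proportional to the elasticities.
Buyer share = εs/(εs + |εd|) = 3.4/(3.4 + 1) = 17/22; seller share = |εd|/(εs + |εd|) = 5/22.
So producers capture 5/22 of the subsidy.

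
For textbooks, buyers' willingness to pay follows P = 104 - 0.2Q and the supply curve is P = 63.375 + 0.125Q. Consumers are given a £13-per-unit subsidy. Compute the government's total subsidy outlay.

Pre-subsidy: 104 - 0.2Q = 63.375 + 0.125Q gives Q* = 125 and P* = 79.
With the rebate, buyers effectively pay Pb = Ps − 13, where Ps is the price sellers receive.
On the curves, Pb = 104 - 0.2Q and Ps = 63.375 + 0.125Q; the wedge Ps − Pb = 13 gives 63.375 + 0.125Q − (104 - 0.2Q) = 13, so Q' = 165.
Then Pb = 104 − 0.2·165 = 71 and Ps = 63.375 + 0.125·165 = 84.
Government outlay = subsidy × quantity = 13 × 165 = 2145.

Government cost = £2145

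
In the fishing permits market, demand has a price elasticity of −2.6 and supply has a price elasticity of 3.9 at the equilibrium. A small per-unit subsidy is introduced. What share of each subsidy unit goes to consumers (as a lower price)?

Consumer share = 0.6

For a small subsidy around the equilibrium, the benefit split depends on the relative slopes, which at a point are proportional to the elasticities.
Buyer share = εs/(εs + |εd|) = 3.9/(3.9 + 2.6) = 0.6; seller share = |εd|/(εs + |εd|) = 0.4.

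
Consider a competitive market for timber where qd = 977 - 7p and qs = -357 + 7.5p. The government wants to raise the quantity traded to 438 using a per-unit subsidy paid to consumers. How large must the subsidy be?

Required subsidy s = 29 per unit

At q = 438, invert demand for the buyer price: pb = (977 − 438)/7 = 77; invert supply for the seller price: ps = (438 − (-357))/7.5 = 106.
The subsidy must fill the gap: s = ps − pb = 106 − 77 = 29.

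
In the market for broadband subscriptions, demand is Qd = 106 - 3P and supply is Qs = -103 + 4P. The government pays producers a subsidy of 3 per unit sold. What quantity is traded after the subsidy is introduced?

Q' = 151/7

Pre-subsidy: 106 - 3P = -103 + 4P gives P* = 209/7, Q* = 115/7.
With the subsidy, sellers receive Ps = Pb + 3 for each unit, where Pb is the price buyers pay.
Supply in terms of Pb becomes Qs = -103 + 4(Pb + 3) = -91 + 4Pb. Setting this equal to demand: 106 - 3Pb = -91 + 4Pb, so Pb = 197/7.
Sellers receive Ps = 197/7 + 3 = 218/7; Q' = 106 − 3·(197/7) = 151/7.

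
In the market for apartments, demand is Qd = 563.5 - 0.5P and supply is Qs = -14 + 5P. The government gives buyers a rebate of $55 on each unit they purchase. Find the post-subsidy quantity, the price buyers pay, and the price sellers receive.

Pre-subsidy: 563.5 - 0.5P = -14 + 5P gives P* = 105, Q* = 511.
With the rebate, buyers effectively pay Pb = Ps − 55, where Ps is the price sellers receive.
Demand in terms of Ps becomes Qd = 563.5 − 0.5(Ps − 55) = 591 - 0.5Ps. Setting this equal to supply: 591 - 0.5Ps = -14 + 5Ps, so Ps = 110.
Buyers pay Pb = 110 − 55 = 55; Q' = -14 + 5·110 = 536.

Q' = 536; buyers pay $55; sellers receive $110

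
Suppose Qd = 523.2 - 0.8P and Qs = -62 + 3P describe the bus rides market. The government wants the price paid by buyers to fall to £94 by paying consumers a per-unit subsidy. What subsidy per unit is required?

At a buyer price of 94, quantity demanded is 523.2 − 0.8·94 = 448.
Sellers supply 448 only when they receive Ps with -62 + 3·Ps = 448, i.e. Ps = 170.
s = Ps − Pb = 170 − 94 = 76.

Required subsidy s = £76 per unit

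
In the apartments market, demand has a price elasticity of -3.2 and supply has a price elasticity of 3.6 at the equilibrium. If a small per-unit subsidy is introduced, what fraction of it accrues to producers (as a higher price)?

Producer share = 8/17

For a small subsidy around the equilibrium, the benefit split depends on the relative slopes, which at a point are proportional to the elasticities.
Buyer share = εs/(εs + |εd|) = 3.6/(3.6 + 3.2) = 9/17; seller share = |εd|/(εs + |εd|) = 8/17.
So producers capture 8/17 of the subsidy.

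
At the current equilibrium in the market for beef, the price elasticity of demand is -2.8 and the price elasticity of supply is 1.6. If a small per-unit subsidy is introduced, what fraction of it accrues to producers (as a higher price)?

For a small subsidy around the equilibrium, the benefit split depends on the relative slopes, which at a point are proportional to the elasticities.
Buyer share = εs/(εs + |εd|) = 1.6/(1.6 + 2.8) = 4/11; seller share = |εd|/(εs + |εd|) = 7/11.
So producers capture 7/11 of the subsidy.

Producer share = 7/11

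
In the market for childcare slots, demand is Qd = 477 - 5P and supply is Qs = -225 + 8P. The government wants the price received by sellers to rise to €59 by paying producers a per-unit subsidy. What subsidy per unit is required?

At a seller price of 59, quantity supplied is -225 + 8·59 = 247.
Buyers absorb 247 only when they pay Pb with 477 − 5·Pb = 247, i.e. Pb = 46.
s = Ps − Pb = 59 − 46 = 13.

Required subsidy s = €13 per unit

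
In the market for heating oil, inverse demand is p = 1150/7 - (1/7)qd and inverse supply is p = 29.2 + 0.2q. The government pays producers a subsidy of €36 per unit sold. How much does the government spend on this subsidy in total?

Government cost = €17964

Pre-subsidy: 1150/7 - (1/7)q = 29.2 + 0.2q gives q* = 394 and p* = 108.
With the subsidy, sellers receive ps = pb + 36 for each unit, where pb is the price buyers pay.
On the curves, pb = 1150/7 - (1/7)q and ps = 29.2 + 0.2q; the wedge ps − pb = 36 gives 29.2 + 0.2q − (1150/7 - (1/7)q) = 36, so q' = 499.
Then pb = 1150/7 − (1/7)·499 = 93 and ps = 29.2 + 0.2·499 = 129.
Government outlay = subsidy × quantity = 36 × 499 = 17964.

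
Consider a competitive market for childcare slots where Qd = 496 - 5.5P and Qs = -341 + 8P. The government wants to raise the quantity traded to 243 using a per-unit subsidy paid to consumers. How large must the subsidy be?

Required subsidy s = 27 per unit

At Q = 243, invert demand for the buyer price: Pb = (496 − 243)/5.5 = 46; invert supply for the seller price: Ps = (243 − (-341))/8 = 73.
The subsidy must fill the gap: s = Ps − Pb = 73 − 46 = 27.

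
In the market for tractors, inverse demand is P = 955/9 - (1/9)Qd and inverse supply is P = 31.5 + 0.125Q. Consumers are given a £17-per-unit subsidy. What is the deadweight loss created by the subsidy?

Pre-subsidy: 955/9 - (1/9)Q = 31.5 + 0.125Q gives Q* = 316 and P* = 71.
With the rebate, buyers effectively pay Pb = Ps − 17, where Ps is the price sellers receive.
On the curves, Pb = 955/9 - (1/9)Q and Ps = 31.5 + 0.125Q; the wedge Ps − Pb = 17 gives 31.5 + 0.125Q − (955/9 - (1/9)Q) = 17, so Q' = 388.
Then Pb = 955/9 − (1/9)·388 = 63 and Ps = 31.5 + 0.125·388 = 80.
The subsidy expands output by 388 − 316 = 72 past the efficient level; on those units the gap between marginal cost and willingness to pay runs from 0 up to 17.
DWL = ½ × 17 × 72 = 612.

Deadweight loss = £612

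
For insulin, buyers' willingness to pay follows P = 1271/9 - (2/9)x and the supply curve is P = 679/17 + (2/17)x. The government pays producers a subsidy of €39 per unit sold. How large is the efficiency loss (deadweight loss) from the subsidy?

Deadweight loss = €2237.625

Pre-subsidy: 1271/9 - (2/9)x = 679/17 + (2/17)x gives x* = 298 and P* = 75.
With the subsidy, sellers receive Ps = Pb + 39 for each unit, where Pb is the price buyers pay.
On the curves, Pb = 1271/9 - (2/9)x and Ps = 679/17 + (2/17)x; the wedge Ps − Pb = 39 gives 679/17 + (2/17)x − (1271/9 - (2/9)x) = 39, so x' = 412.75.
Then Pb = 1271/9 − (2/9)·412.75 = 49.5 and Ps = 679/17 + (2/17)·412.75 = 88.5.
The subsidy expands output by 412.75 − 298 = 114.75 past the efficient level; on those units the gap between marginal cost and willingness to pay runs from 0 up to 39.
DWL = ½ × 39 × 114.75 = 2237.625.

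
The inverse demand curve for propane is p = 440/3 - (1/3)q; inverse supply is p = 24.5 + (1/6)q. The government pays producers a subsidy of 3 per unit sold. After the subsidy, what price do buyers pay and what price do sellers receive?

Pre-subsidy: 440/3 - (1/3)q = 24.5 + (1/6)q gives q* = 733/3 and p* = 587/9.
With the subsidy, sellers receive ps = pb + 3 for each unit, where pb is the price buyers pay.
On the curves, pb = 440/3 - (1/3)q and ps = 24.5 + (1/6)q; the wedge ps − pb = 3 gives 24.5 + (1/6)q − (440/3 - (1/3)q) = 3, so q' = 751/3.
Then pb = 440/3 − (1/3)·(751/3) = 569/9 and ps = 24.5 + (1/6)·(751/3) = 596/9.

Buyers pay 569/9; sellers receive 596/9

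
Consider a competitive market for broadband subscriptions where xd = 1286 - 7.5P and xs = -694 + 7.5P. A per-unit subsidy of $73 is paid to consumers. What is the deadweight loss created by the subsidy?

Deadweight loss = $9991.875

Pre-subsidy: 1286 - 7.5P = -694 + 7.5P gives P* = 132, x* = 296.
With the rebate, buyers effectively pay Pb = Ps − 73, where Ps is the price sellers receive.
Demand in terms of Ps becomes xd = 1286 − 7.5(Ps − 73) = 1833.5 - 7.5Ps. Setting this equal to supply: 1833.5 - 7.5Ps = -694 + 7.5Ps, so Ps = 168.5.
Buyers pay Pb = 168.5 − 73 = 95.5; x' = -694 + 7.5·168.5 = 569.75.
The subsidy expands output by 569.75 − 296 = 273.75 past the efficient level; on those units the gap between marginal cost and willingness to pay runs from 0 up to 73.
DWL = ½ × 73 × 273.75 = 9991.875.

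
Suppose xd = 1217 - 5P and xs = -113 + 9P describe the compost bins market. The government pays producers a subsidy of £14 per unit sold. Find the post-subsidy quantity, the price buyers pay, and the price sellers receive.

Pre-subsidy: 1217 - 5P = -113 + 9P gives P* = 95, x* = 742.
With the subsidy, sellers receive Ps = Pb + 14 for each unit, where Pb is the price buyers pay.
Supply in terms of Pb becomes xs = -113 + 9(Pb + 14) = 13 + 9Pb. Setting this equal to demand: 1217 - 5Pb = 13 + 9Pb, so Pb = 86.
Sellers receive Ps = 86 + 14 = 100; x' = 1217 − 5·86 = 787.

x' = 787; buyers pay £86; sellers receive £100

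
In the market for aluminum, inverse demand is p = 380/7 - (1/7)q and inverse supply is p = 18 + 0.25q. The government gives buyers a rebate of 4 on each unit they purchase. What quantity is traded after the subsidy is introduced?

q' = 1128/11

Pre-subsidy: 380/7 - (1/7)q = 18 + 0.25q gives q* = 1016/11 and p* = 452/11.
With the rebate, buyers effectively pay pb = ps − 4, where ps is the price sellers receive.
On the curves, pb = 380/7 - (1/7)q and ps = 18 + 0.25q; the wedge ps − pb = 4 gives 18 + 0.25q − (380/7 - (1/7)q) = 4, so q' = 1128/11.
Then pb = 380/7 − (1/7)·(1128/11) = 436/11 and ps = 18 + 0.25·(1128/11) = 480/11.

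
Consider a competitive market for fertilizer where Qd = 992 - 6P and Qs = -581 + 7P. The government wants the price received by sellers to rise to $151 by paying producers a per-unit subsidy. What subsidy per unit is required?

Required subsidy s = $65 per unit

At a seller price of 151, quantity supplied is -581 + 7·151 = 476.
Buyers absorb 476 only when they pay Pb with 992 − 6·Pb = 476, i.e. Pb = 86.
s = Ps − Pb = 151 − 86 = 65.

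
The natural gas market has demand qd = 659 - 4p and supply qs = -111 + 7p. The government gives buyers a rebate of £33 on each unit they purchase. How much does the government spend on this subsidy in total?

Pre-subsidy: 659 - 4p = -111 + 7p gives p* = 70, q* = 379.
With the rebate, buyers effectively pay pb = ps − 33, where ps is the price sellers receive.
Demand in terms of ps becomes qd = 659 − 4(ps − 33) = 791 - 4ps. Setting this equal to supply: 791 - 4ps = -111 + 7ps, so ps = 82.
Buyers pay pb = 82 − 33 = 49; q' = -111 + 7·82 = 463.
Government outlay = subsidy × quantity = 33 × 463 = 15279.

Government cost = £15279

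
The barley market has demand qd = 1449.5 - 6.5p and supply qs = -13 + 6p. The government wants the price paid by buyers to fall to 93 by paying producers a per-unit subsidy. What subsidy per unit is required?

At a buyer price of 93, quantity demanded is 1449.5 − 6.5·93 = 845.
Sellers supply 845 only when they receive ps with -13 + 6·ps = 845, i.e. ps = 143.
s = ps − pb = 143 − 93 = 50.

Required subsidy s = 50 per unit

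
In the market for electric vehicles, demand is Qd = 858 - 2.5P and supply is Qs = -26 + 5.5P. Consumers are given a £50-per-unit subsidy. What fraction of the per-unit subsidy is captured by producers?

Pre-subsidy: 858 - 2.5P = -26 + 5.5P gives P* = 110.5, Q* = 581.75.
With the rebate, buyers effectively pay Pb = Ps − 50, where Ps is the price sellers receive.
Demand in terms of Ps becomes Qd = 858 − 2.5(Ps − 50) = 983 - 2.5Ps. Setting this equal to supply: 983 - 2.5Ps = -26 + 5.5Ps, so Ps = 126.125.
Buyers pay Pb = 126.125 − 50 = 76.125; Q' = -26 + 5.5·126.125 = 667.6875.
Buyers' price falls by P* − Pb = 110.5 − 76.125 = 34.375; sellers' price rises by Ps − P* = 126.125 − 110.5 = 15.625.
So producers capture 15.625/50 = 0.3125 of each unit of subsidy.

Producer share = 0.3125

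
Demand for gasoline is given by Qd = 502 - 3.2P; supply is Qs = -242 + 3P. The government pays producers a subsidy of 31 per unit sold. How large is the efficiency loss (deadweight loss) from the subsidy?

Deadweight loss = 744

Pre-subsidy: 502 - 3.2P = -242 + 3P gives P* = 120, Q* = 118.
With the subsidy, sellers receive Ps = Pb + 31 for each unit, where Pb is the price buyers pay.
Supply in terms of Pb becomes Qs = -242 + 3(Pb + 31) = -149 + 3Pb. Setting this equal to demand: 502 - 3.2Pb = -149 + 3Pb, so Pb = 105.
Sellers receive Ps = 105 + 31 = 136; Q' = 502 − 3.2·105 = 166.
The subsidy expands output by 166 − 118 = 48 past the efficient level; on those units the gap between marginal cost and willingness to pay runs from 0 up to 31.
DWL = ½ × 31 × 48 = 744.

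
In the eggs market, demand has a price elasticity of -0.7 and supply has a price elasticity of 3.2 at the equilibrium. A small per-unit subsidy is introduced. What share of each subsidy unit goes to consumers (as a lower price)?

Consumer share = 32/39

For a small subsidy around the equilibrium, the benefit split depends on the relative slopes, which at a point are proportional to the elasticities.
Buyer share = εs/(εs + |εd|) = 3.2/(3.2 + 0.7) = 32/39; seller share = |εd|/(εs + |εd|) = 7/39.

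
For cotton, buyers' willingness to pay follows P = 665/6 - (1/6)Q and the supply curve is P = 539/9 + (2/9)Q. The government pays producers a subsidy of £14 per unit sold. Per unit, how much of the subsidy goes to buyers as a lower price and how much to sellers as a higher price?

Buyers gain £6 per unit; sellers gain £8 per unit

Pre-subsidy: 665/6 - (1/6)Q = 539/9 + (2/9)Q gives Q* = 131 and P* = 89.
With the subsidy, sellers receive Ps = Pb + 14 for each unit, where Pb is the price buyers pay.
On the curves, Pb = 665/6 - (1/6)Q and Ps = 539/9 + (2/9)Q; the wedge Ps − Pb = 14 gives 539/9 + (2/9)Q − (665/6 - (1/6)Q) = 14, so Q' = 167.
Then Pb = 665/6 − (1/6)·167 = 83 and Ps = 539/9 + (2/9)·167 = 97.
Buyers' price falls by P* − Pb = 89 − 83 = 6; sellers' price rises by Ps − P* = 97 − 89 = 8.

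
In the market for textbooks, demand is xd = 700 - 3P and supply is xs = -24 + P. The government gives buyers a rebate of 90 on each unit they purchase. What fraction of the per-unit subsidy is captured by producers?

Pre-subsidy: 700 - 3P = -24 + P gives P* = 181, x* = 157.
With the rebate, buyers effectively pay Pb = Ps − 90, where Ps is the price sellers receive.
Demand in terms of Ps becomes xd = 700 − 3(Ps − 90) = 970 - 3Ps. Setting this equal to supply: 970 - 3Ps = -24 + Ps, so Ps = 248.5.
Buyers pay Pb = 248.5 − 90 = 158.5; x' = -24 + 1·248.5 = 224.5.
Buyers' price falls by P* − Pb = 181 − 158.5 = 22.5; sellers' price rises by Ps − P* = 248.5 − 181 = 67.5.
So producers capture 67.5/90 = 0.75 of each unit of subsidy.

Producer share = 0.75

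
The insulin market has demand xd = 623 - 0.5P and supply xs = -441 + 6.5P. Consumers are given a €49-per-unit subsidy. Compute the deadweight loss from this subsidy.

Pre-subsidy: 623 - 0.5P = -441 + 6.5P gives P* = 152, x* = 547.
With the rebate, buyers effectively pay Pb = Ps − 49, where Ps is the price sellers receive.
Demand in terms of Ps becomes xd = 623 − 0.5(Ps − 49) = 647.5 - 0.5Ps. Setting this equal to supply: 647.5 - 0.5Ps = -441 + 6.5Ps, so Ps = 155.5.
Buyers pay Pb = 155.5 − 49 = 106.5; x' = -441 + 6.5·155.5 = 569.75.
The subsidy expands output by 569.75 − 547 = 22.75 past the efficient level; on those units the gap between marginal cost and willingness to pay runs from 0 up to 49.
DWL = ½ × 49 × 22.75 = 557.375.

Deadweight loss = €557.375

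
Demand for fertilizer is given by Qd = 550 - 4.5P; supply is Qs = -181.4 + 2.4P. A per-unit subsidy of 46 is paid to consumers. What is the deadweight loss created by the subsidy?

Pre-subsidy: 550 - 4.5P = -181.4 + 2.4P gives P* = 106, Q* = 73.
With the rebate, buyers effectively pay Pb = Ps − 46, where Ps is the price sellers receive.
Demand in terms of Ps becomes Qd = 550 − 4.5(Ps − 46) = 757 - 4.5Ps. Setting this equal to supply: 757 - 4.5Ps = -181.4 + 2.4Ps, so Ps = 136.
Buyers pay Pb = 136 − 46 = 90; Q' = -181.4 + 2.4·136 = 145.
The subsidy expands output by 145 − 73 = 72 past the efficient level; on those units the gap between marginal cost and willingness to pay runs from 0 up to 46.
DWL = ½ × 46 × 72 = 1656.

Deadweight loss = 1656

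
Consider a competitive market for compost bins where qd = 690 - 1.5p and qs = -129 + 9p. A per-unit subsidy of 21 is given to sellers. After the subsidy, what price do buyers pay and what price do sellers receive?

Pre-subsidy: 690 - 1.5p = -129 + 9p gives p* = 78, q* = 573.
With the subsidy, sellers receive ps = pb + 21 for each unit, where pb is the price buyers pay.
Supply in terms of pb becomes qs = -129 + 9(pb + 21) = 60 + 9pb. Setting this equal to demand: 690 - 1.5pb = 60 + 9pb, so pb = 60.
Sellers receive ps = 60 + 21 = 81; q' = 690 − 1.5·60 = 600.

Buyers pay 60; sellers receive 81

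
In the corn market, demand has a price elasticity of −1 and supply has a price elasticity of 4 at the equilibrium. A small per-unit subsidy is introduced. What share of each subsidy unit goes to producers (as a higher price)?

Producer share = 0.2

For a small subsidy around the equilibrium, the benefit split depends on the relative slopes, which at a point are proportional to the elasticities.
Buyer share = εs/(εs + |εd|) = 4/(4 + 1) = 0.8; seller share = |εd|/(εs + |εd|) = 0.2.
So producers capture 0.2 of the subsidy.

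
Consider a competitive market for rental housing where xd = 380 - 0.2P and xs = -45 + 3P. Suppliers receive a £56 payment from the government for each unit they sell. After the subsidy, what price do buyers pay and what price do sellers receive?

Buyers pay £80.3125; sellers receive £136.3125

Pre-subsidy: 380 - 0.2P = -45 + 3P gives P* = 132.8125, x* = 353.4375.
With the subsidy, sellers receive Ps = Pb + 56 for each unit, where Pb is the price buyers pay.
Supply in terms of Pb becomes xs = -45 + 3(Pb + 56) = 123 + 3Pb. Setting this equal to demand: 380 - 0.2Pb = 123 + 3Pb, so Pb = 80.3125.
Sellers receive Ps = 80.3125 + 56 = 136.3125; x' = 380 − 0.2·80.3125 = 363.9375.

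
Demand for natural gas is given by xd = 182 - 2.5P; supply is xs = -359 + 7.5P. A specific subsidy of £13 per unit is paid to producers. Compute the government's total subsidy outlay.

Government cost = £924.625

Pre-subsidy: 182 - 2.5P = -359 + 7.5P gives P* = 54.1, x* = 46.75.
With the subsidy, sellers receive Ps = Pb + 13 for each unit, where Pb is the price buyers pay.
Supply in terms of Pb becomes xs = -359 + 7.5(Pb + 13) = -261.5 + 7.5Pb. Setting this equal to demand: 182 - 2.5Pb = -261.5 + 7.5Pb, so Pb = 44.35.
Sellers receive Ps = 44.35 + 13 = 57.35; x' = 182 − 2.5·44.35 = 71.125.
Government outlay = subsidy × quantity = 13 × 71.125 = 924.625.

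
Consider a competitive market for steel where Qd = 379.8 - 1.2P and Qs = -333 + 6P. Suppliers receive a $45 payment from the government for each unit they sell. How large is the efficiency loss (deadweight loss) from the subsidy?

Pre-subsidy: 379.8 - 1.2P = -333 + 6P gives P* = 99, Q* = 261.
With the subsidy, sellers receive Ps = Pb + 45 for each unit, where Pb is the price buyers pay.
Supply in terms of Pb becomes Qs = -333 + 6(Pb + 45) = -63 + 6Pb. Setting this equal to demand: 379.8 - 1.2Pb = -63 + 6Pb, so Pb = 61.5.
Sellers receive Ps = 61.5 + 45 = 106.5; Q' = 379.8 − 1.2·61.5 = 306.
The subsidy expands output by 306 − 261 = 45 past the efficient level; on those units the gap between marginal cost and willingness to pay runs from 0 up to 45.
DWL = ½ × 45 × 45 = 1012.5.

Deadweight loss = $1012.5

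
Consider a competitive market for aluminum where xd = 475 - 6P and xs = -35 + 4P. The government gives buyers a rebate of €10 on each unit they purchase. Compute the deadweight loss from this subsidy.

Deadweight loss = €120

Pre-subsidy: 475 - 6P = -35 + 4P gives P* = 51, x* = 169.
With the rebate, buyers effectively pay Pb = Ps − 10, where Ps is the price sellers receive.
Demand in terms of Ps becomes xd = 475 − 6(Ps − 10) = 535 - 6Ps. Setting this equal to supply: 535 - 6Ps = -35 + 4Ps, so Ps = 57.
Buyers pay Pb = 57 − 10 = 47; x' = -35 + 4·57 = 193.
The subsidy expands output by 193 − 169 = 24 past the efficient level; on those units the gap between marginal cost and willingness to pay runs from 0 up to 10.
DWL = ½ × 10 × 24 = 120.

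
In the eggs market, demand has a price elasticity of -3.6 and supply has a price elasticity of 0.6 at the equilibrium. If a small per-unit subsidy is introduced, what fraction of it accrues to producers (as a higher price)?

For a small subsidy around the equilibrium, the benefit split depends on the relative slopes, which at a point are proportional to the elasticities.
Buyer share = εs/(εs + |εd|) = 0.6/(0.6 + 3.6) = 1/7; seller share = |εd|/(εs + |εd|) = 6/7.
So producers capture 6/7 of the subsidy.

Producer share = 6/7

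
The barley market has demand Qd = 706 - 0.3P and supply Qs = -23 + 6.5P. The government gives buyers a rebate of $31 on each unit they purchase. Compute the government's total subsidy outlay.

Government cost = 2878381/136

Pre-subsidy: 706 - 0.3P = -23 + 6.5P gives P* = 3645/34, Q* = 45821/68.
With the rebate, buyers effectively pay Pb = Ps − 31, where Ps is the price sellers receive.
Demand in terms of Ps becomes Qd = 706 − 0.3(Ps − 31) = 715.3 - 0.3Ps. Setting this equal to supply: 715.3 - 0.3Ps = -23 + 6.5Ps, so Ps = 7383/68.
Buyers pay Pb = 7383/68 − 31 = 5275/68; Q' = -23 + 6.5·(7383/68) = 92851/136.
Government outlay = subsidy × quantity = 31 × 92851/136 = 2878381/136.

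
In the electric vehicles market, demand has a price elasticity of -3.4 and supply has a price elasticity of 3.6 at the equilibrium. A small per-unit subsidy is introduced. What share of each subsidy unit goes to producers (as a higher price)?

Producer share = 17/35

For a small subsidy around the equilibrium, the benefit split depends on the relative slopes, which at a point are proportional to the elasticities.
Buyer share = εs/(εs + |εd|) = 3.6/(3.6 + 3.4) = 18/35; seller share = |εd|/(εs + |εd|) = 17/35.
So producers capture 17/35 of the subsidy.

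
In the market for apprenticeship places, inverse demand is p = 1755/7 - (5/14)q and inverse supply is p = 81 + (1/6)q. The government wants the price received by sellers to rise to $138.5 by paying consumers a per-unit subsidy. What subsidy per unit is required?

Required subsidy s = $11 per unit

At a seller price of 138.5, quantity supplied is -486 + 6·138.5 = 345.
Buyers absorb 345 only when they pay pb = 1755/7 − (5/14)·345 = 127.5.
s = ps − pb = 138.5 − 127.5 = 11.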